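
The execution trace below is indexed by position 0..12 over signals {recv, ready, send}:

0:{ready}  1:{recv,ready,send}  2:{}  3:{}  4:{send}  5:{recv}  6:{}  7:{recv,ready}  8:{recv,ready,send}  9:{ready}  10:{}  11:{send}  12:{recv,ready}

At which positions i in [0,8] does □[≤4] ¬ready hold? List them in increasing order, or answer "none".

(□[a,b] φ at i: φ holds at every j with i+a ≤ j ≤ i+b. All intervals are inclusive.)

Evaluate at each i in [0,8]:
  i=0: ✗ (fails at j=0)
  i=1: ✗ (fails at j=1)
  i=2: ✓ (all of [2,6])
  i=3: ✗ (fails at j=7)
  i=4: ✗ (fails at j=7)
  i=5: ✗ (fails at j=7)
  i=6: ✗ (fails at j=7)
  i=7: ✗ (fails at j=7)
  i=8: ✗ (fails at j=8)

2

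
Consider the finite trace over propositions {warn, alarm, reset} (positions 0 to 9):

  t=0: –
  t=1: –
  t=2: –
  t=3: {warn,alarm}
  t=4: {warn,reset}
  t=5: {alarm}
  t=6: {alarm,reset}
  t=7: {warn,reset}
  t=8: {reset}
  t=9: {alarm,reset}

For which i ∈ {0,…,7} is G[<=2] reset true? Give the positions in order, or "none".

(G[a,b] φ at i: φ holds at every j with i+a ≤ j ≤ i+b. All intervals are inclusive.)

Evaluate at each i in [0,7]:
  i=0: ✗ (fails at j=0)
  i=1: ✗ (fails at j=1)
  i=2: ✗ (fails at j=2)
  i=3: ✗ (fails at j=3)
  i=4: ✗ (fails at j=5)
  i=5: ✗ (fails at j=5)
  i=6: ✓ (all of [6,8])
  i=7: ✓ (all of [7,9])

6, 7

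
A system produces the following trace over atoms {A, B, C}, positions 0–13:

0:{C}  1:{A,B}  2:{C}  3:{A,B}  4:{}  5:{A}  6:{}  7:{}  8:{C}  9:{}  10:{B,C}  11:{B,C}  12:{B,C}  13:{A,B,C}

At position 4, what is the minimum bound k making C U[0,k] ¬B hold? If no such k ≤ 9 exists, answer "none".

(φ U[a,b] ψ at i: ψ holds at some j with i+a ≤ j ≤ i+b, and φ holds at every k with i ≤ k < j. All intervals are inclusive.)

Need earliest j ≥ 4 with ¬B, and C at every k in [4,j-1].
  j=4: rhs holds (empty prefix). k = 0.

0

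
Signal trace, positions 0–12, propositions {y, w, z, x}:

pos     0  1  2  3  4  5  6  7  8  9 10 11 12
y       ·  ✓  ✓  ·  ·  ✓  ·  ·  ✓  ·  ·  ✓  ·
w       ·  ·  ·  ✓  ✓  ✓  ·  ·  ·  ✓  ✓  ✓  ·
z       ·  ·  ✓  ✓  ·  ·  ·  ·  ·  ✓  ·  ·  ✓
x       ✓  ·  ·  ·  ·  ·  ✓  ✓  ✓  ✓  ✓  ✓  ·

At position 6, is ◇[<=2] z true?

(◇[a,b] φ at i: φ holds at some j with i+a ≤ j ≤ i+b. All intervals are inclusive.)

Does not hold

Check z at each j in [6,8]:
  j=6: false
  j=7: false
  j=8: false
No position in the window satisfies it → formula fails.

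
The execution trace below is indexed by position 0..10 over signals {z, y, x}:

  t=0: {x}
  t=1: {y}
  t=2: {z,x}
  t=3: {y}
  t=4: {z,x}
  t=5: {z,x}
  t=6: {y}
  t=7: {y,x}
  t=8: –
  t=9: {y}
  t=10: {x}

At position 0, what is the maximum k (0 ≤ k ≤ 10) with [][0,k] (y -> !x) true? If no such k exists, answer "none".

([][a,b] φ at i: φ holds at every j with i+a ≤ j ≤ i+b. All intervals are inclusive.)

6

(y -> !x) must hold from j=0 onward; find where it first fails.
  j=0: holds
  j=1: holds
  j=2: holds
  j=3: holds
  j=4: holds
  j=5: holds
  j=6: holds
  j=7: fails
Holds on [0,6], so largest k = 6.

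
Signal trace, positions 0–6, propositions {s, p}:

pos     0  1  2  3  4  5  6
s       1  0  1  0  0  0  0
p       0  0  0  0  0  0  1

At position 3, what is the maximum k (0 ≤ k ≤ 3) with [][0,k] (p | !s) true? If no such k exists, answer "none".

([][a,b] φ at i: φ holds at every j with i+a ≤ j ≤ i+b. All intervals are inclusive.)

3

(p | !s) must hold from j=3 onward; find where it first fails.
  j=3: holds
  j=4: holds
  j=5: holds
  j=6: holds
Holds through j=6; largest k = 3.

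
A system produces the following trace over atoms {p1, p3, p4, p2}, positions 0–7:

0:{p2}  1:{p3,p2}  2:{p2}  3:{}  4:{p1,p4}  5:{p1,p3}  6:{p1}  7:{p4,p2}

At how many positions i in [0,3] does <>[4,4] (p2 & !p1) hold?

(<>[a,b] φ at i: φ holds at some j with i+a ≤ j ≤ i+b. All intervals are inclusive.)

Evaluate at each i in [0,3]:
  i=0: ✗ (none in [4,4])
  i=1: ✗ (none in [5,5])
  i=2: ✗ (none in [6,6])
  i=3: ✓ (witness j=7)
Positions where it holds: {3} → 1.

1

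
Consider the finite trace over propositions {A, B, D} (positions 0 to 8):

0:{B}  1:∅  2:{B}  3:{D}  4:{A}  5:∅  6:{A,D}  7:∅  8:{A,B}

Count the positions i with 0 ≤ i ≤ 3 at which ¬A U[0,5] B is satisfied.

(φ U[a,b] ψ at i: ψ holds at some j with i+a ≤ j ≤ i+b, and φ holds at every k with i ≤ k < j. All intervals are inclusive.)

3

Evaluate at each i in [0,3]:
  i=0: ✓ (rhs at j=0)
  i=1: ✓ (rhs at j=2; lhs holds on [1,1])
  i=2: ✓ (rhs at j=2)
  i=3: ✗ (lhs fails at k=4 before rhs at j=8)
Positions where it holds: {0, 1, 2} → 3.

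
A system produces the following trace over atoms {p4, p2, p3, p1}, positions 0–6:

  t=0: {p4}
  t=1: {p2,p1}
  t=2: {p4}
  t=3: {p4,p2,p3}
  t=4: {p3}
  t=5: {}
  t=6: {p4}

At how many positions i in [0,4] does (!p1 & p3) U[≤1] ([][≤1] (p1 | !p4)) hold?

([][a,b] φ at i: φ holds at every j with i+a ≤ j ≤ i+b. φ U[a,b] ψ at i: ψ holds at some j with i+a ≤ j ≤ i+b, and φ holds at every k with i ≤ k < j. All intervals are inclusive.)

Evaluate at each i in [0,4]:
  i=0: ✗ (no rhs in [0,1])
  i=1: ✗ (no rhs in [1,2])
  i=2: ✗ (no rhs in [2,3])
  i=3: ✓ (rhs at j=4; lhs holds on [3,3])
  i=4: ✓ (rhs at j=4)
Positions where it holds: {3, 4} → 2.

2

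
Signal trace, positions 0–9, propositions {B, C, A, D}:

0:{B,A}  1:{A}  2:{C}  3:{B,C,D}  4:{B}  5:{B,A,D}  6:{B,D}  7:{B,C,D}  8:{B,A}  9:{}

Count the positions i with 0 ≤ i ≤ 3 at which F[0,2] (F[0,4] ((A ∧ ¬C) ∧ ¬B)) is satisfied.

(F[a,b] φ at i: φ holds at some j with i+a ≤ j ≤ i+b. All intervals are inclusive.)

2

Evaluate at each i in [0,3]:
  i=0: ✓ (witness j=0)
  i=1: ✓ (witness j=1)
  i=2: ✗ (none in [2,4])
  i=3: ✗ (none in [3,5])
Positions where it holds: {0, 1} → 2.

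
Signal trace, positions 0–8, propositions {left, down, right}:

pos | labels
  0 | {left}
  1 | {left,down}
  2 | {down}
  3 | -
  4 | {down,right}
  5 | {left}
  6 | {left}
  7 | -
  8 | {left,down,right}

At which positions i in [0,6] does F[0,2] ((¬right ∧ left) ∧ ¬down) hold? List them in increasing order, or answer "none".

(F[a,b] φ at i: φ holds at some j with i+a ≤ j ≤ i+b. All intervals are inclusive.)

0, 3, 4, 5, 6

Evaluate at each i in [0,6]:
  i=0: ✓ (witness j=0)
  i=1: ✗ (none in [1,3])
  i=2: ✗ (none in [2,4])
  i=3: ✓ (witness j=5)
  i=4: ✓ (witness j=5)
  i=5: ✓ (witness j=5)
  i=6: ✓ (witness j=6)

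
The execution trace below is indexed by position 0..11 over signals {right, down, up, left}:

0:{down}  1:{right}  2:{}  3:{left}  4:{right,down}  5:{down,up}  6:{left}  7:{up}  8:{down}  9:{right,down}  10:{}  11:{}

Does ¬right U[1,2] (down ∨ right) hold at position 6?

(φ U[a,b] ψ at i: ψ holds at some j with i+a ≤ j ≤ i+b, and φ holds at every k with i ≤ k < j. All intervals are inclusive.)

True

Need some j in [7,8] with (down ∨ right), and ¬right at every k in [6,j-1].
  j=7: (down ∨ right) false.
  j=8: (down ∨ right) holds; ¬right holds at every k in [6,7] → satisfied.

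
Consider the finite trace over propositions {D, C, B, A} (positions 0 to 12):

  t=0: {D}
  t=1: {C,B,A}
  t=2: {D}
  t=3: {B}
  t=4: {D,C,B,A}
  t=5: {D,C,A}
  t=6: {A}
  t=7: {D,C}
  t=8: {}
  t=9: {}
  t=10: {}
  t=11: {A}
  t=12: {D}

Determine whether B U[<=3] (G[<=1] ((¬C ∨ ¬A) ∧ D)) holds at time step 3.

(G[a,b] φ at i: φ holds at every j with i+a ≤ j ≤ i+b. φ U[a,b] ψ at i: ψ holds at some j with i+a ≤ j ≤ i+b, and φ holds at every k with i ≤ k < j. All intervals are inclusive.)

Need some j in [3,6] with G[<=1] ((¬C ∨ ¬A) ∧ D), and B at every k in [3,j-1].
  j=3: G[<=1] ((¬C ∨ ¬A) ∧ D) — fails at 3.
  j=4: G[<=1] ((¬C ∨ ¬A) ∧ D) — fails at 4.
  j=5: G[<=1] ((¬C ∨ ¬A) ∧ D) — fails at 5.
  j=6: G[<=1] ((¬C ∨ ¬A) ∧ D) — fails at 6.
No j in the window works → until fails.

Does not hold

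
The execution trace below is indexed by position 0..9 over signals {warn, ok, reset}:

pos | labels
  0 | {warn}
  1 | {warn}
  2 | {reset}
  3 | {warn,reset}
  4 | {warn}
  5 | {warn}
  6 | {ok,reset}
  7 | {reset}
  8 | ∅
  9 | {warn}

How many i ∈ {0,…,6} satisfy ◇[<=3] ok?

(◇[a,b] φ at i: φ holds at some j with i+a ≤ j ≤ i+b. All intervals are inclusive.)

Evaluate at each i in [0,6]:
  i=0: ✗ (none in [0,3])
  i=1: ✗ (none in [1,4])
  i=2: ✗ (none in [2,5])
  i=3: ✓ (witness j=6)
  i=4: ✓ (witness j=6)
  i=5: ✓ (witness j=6)
  i=6: ✓ (witness j=6)
Positions where it holds: {3, 4, 5, 6} → 4.

4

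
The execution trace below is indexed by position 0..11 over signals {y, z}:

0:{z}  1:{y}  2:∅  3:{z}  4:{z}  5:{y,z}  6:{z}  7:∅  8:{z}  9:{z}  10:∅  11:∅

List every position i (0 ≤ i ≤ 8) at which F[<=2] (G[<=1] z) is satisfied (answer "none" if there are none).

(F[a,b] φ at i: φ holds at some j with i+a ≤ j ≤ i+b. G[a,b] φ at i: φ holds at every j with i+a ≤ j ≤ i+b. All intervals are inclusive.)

1, 2, 3, 4, 5, 6, 7, 8

Evaluate at each i in [0,8]:
  i=0: ✗ (none in [0,2])
  i=1: ✓ (witness j=3)
  i=2: ✓ (witness j=3)
  i=3: ✓ (witness j=3)
  i=4: ✓ (witness j=4)
  i=5: ✓ (witness j=5)
  i=6: ✓ (witness j=8)
  i=7: ✓ (witness j=8)
  i=8: ✓ (witness j=8)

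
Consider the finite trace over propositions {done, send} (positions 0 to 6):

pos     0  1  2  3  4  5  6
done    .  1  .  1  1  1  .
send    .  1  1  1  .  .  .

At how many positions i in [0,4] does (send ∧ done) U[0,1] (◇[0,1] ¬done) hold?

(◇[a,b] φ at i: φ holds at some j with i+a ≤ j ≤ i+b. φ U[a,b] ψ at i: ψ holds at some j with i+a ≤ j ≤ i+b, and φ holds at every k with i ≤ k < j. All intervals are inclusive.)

3

Evaluate at each i in [0,4]:
  i=0: ✓ (rhs at j=0)
  i=1: ✓ (rhs at j=1)
  i=2: ✓ (rhs at j=2)
  i=3: ✗ (no rhs in [3,4])
  i=4: ✗ (lhs fails at k=4 before rhs at j=5)
Positions where it holds: {0, 1, 2} → 3.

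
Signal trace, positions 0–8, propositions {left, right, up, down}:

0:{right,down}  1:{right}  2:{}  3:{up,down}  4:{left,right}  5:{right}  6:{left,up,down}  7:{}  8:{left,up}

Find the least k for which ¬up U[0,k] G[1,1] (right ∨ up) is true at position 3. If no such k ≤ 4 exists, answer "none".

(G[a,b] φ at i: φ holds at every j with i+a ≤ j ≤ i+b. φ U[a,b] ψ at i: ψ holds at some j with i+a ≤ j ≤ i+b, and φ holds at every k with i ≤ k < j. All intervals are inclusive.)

0

Need earliest j ≥ 3 with G[1,1] (right ∨ up), and ¬up at every k in [3,j-1].
  j=3: rhs holds (empty prefix). k = 0.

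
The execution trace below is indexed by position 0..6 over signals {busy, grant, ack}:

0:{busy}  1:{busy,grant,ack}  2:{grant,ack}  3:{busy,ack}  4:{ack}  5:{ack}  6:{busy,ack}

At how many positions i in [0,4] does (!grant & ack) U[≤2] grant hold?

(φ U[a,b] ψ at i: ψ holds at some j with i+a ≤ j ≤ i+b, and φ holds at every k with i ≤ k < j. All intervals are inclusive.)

2

Evaluate at each i in [0,4]:
  i=0: ✗ (lhs fails at k=0 before rhs at j=1)
  i=1: ✓ (rhs at j=1)
  i=2: ✓ (rhs at j=2)
  i=3: ✗ (no rhs in [3,5])
  i=4: ✗ (no rhs in [4,6])
Positions where it holds: {1, 2} → 2.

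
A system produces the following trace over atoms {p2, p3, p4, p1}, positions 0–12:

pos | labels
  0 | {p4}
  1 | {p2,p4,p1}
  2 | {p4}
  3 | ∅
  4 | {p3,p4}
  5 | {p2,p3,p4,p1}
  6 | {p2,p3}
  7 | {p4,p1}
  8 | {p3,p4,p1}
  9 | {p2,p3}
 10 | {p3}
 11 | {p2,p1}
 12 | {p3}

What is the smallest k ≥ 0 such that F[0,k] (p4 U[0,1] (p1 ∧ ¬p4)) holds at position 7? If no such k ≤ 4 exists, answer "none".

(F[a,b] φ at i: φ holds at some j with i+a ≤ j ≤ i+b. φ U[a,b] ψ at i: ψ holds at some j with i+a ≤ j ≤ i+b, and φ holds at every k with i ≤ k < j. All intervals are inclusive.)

Scan j = 7,8,… for (p4 U[0,1] (p1 ∧ ¬p4)):
  j=7: fails
  j=8: fails
  j=9: fails
  j=10: fails
  j=11: holds
First hit at j=11, so smallest k = 11-7 = 4.

4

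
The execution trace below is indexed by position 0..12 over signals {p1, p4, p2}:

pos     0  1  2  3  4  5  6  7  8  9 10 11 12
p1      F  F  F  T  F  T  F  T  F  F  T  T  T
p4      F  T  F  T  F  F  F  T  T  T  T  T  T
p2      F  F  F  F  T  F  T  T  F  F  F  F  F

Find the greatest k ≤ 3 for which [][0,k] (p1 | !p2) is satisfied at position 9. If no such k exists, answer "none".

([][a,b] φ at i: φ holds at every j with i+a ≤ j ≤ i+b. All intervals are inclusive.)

3

(p1 | !p2) must hold from j=9 onward; find where it first fails.
  j=9: holds
  j=10: holds
  j=11: holds
  j=12: holds
Holds through j=12; largest k = 3.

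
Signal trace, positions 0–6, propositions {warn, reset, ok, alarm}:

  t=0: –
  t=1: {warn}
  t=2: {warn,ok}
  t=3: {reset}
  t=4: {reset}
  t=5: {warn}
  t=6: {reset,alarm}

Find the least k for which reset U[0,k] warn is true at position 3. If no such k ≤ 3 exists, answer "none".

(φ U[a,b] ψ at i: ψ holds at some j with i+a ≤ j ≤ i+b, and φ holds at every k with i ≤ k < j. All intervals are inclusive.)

2

Need earliest j ≥ 3 with warn, and reset at every k in [3,j-1].
  j=3: rhs fails.
  j=4: rhs fails.
  j=5: rhs holds; lhs holds on [3,4]. k = 2.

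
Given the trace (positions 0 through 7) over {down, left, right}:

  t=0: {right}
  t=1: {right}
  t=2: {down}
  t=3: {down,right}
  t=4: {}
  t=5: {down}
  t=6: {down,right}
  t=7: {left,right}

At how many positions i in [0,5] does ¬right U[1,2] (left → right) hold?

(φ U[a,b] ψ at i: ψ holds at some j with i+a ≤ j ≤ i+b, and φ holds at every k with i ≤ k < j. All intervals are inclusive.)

Evaluate at each i in [0,5]:
  i=0: ✗ (lhs fails at k=0 before rhs at j=1)
  i=1: ✗ (lhs fails at k=1 before rhs at j=2)
  i=2: ✓ (rhs at j=3; lhs holds on [2,2])
  i=3: ✗ (lhs fails at k=3 before rhs at j=4)
  i=4: ✓ (rhs at j=5; lhs holds on [4,4])
  i=5: ✓ (rhs at j=6; lhs holds on [5,5])
Positions where it holds: {2, 4, 5} → 3.

3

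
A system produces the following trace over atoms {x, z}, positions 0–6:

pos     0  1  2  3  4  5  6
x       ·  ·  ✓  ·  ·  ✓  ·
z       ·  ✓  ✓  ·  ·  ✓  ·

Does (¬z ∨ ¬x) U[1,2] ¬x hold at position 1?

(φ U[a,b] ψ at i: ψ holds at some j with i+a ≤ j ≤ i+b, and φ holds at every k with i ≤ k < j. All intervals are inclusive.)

Does not hold

Need some j in [2,3] with ¬x, and (¬z ∨ ¬x) at every k in [1,j-1].
  j=2: ¬x false.
  j=3: ¬x holds, but (¬z ∨ ¬x) fails at k=2 → not this j.
No j in the window works → until fails.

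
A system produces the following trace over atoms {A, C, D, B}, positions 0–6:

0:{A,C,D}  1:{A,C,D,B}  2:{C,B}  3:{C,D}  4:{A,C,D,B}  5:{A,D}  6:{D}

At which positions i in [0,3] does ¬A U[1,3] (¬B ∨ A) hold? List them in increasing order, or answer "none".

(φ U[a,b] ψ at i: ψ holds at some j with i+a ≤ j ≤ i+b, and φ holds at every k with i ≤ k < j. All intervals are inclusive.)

2, 3

Evaluate at each i in [0,3]:
  i=0: ✗ (lhs fails at k=0 before rhs at j=1)
  i=1: ✗ (lhs fails at k=1 before rhs at j=3)
  i=2: ✓ (rhs at j=3; lhs holds on [2,2])
  i=3: ✓ (rhs at j=4; lhs holds on [3,3])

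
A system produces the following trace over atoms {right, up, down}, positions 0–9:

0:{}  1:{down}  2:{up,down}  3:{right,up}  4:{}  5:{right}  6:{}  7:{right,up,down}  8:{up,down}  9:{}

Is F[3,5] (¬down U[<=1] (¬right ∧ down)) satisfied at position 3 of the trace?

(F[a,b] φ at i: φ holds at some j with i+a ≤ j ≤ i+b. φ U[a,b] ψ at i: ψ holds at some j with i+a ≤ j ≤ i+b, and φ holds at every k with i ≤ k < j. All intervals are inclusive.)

True

Check (¬down U[<=1] (¬right ∧ down)) at each j in [6,8]:
  j=6: fails
  j=7: fails
  j=8: holds
Found at j=8 → formula holds.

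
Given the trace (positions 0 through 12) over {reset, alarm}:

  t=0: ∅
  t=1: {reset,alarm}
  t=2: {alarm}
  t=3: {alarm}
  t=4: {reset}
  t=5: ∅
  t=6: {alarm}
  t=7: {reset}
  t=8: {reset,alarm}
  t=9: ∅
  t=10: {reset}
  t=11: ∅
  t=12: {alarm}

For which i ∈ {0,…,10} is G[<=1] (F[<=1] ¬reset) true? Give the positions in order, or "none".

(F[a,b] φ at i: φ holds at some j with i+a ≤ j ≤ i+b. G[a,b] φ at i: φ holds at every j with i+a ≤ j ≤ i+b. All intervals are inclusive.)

0, 1, 2, 3, 4, 5, 8, 9, 10

Evaluate at each i in [0,10]:
  i=0: ✓ (all of [0,1])
  i=1: ✓ (all of [1,2])
  i=2: ✓ (all of [2,3])
  i=3: ✓ (all of [3,4])
  i=4: ✓ (all of [4,5])
  i=5: ✓ (all of [5,6])
  i=6: ✗ (fails at j=7)
  i=7: ✗ (fails at j=7)
  i=8: ✓ (all of [8,9])
  i=9: ✓ (all of [9,10])
  i=10: ✓ (all of [10,11])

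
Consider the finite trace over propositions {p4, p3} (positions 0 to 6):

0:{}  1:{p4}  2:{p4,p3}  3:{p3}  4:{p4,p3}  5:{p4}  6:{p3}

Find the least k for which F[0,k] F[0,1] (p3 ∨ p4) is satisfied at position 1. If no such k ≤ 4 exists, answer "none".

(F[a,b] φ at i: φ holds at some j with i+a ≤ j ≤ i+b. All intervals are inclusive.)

0

Scan j = 1,2,… for F[0,1] (p3 ∨ p4):
  j=1: holds
First hit at j=1, so smallest k = 1-1 = 0.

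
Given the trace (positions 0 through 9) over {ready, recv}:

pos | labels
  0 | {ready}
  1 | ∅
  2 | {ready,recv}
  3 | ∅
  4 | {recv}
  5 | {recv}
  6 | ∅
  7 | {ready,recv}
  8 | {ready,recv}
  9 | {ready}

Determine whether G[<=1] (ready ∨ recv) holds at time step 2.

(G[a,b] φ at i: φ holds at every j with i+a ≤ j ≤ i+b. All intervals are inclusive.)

Check (ready ∨ recv) at every j in [2,3]:
  j=2: true
  j=3: false
Fails at j=3 → formula fails.

No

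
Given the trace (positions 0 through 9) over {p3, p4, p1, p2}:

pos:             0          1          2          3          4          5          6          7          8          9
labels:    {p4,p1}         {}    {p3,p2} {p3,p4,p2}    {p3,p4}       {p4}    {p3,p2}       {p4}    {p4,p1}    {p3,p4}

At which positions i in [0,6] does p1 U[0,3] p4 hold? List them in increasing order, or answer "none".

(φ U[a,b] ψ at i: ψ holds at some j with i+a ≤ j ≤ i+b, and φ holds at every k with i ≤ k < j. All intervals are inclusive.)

Evaluate at each i in [0,6]:
  i=0: ✓ (rhs at j=0)
  i=1: ✗ (lhs fails at k=1 before rhs at j=3)
  i=2: ✗ (lhs fails at k=2 before rhs at j=3)
  i=3: ✓ (rhs at j=3)
  i=4: ✓ (rhs at j=4)
  i=5: ✓ (rhs at j=5)
  i=6: ✗ (lhs fails at k=6 before rhs at j=7)

0, 3, 4, 5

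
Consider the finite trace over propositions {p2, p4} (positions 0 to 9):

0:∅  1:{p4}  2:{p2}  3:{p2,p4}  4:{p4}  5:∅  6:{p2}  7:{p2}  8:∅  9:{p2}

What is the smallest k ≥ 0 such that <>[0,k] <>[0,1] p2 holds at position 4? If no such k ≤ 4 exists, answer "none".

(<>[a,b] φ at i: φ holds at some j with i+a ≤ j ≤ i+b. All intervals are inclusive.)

1

Scan j = 4,5,… for <>[0,1] p2:
  j=4: fails
  j=5: holds
First hit at j=5, so smallest k = 5-4 = 1.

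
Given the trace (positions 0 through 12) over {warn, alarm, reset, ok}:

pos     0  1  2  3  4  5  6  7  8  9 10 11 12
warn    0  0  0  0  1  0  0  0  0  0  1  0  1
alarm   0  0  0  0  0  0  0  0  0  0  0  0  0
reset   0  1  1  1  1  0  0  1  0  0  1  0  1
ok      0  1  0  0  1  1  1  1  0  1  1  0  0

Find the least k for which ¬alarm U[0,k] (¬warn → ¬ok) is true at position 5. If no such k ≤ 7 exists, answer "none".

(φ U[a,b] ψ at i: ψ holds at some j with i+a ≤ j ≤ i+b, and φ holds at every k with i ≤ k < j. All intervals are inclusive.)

3

Need earliest j ≥ 5 with (¬warn → ¬ok), and ¬alarm at every k in [5,j-1].
  j=5: rhs fails.
  j=6: rhs fails.
  j=7: rhs fails.
  j=8: rhs holds; lhs holds on [5,7]. k = 3.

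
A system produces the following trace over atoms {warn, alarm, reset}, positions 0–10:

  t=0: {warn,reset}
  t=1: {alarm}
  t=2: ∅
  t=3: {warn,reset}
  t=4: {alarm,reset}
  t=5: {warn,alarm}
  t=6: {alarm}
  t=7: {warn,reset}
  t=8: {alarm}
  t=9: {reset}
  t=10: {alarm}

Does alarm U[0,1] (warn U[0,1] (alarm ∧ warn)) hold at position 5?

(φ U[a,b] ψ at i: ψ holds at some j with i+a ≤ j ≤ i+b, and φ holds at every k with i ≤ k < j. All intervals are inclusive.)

True

Need some j in [5,6] with (warn U[0,1] (alarm ∧ warn)), and alarm at every k in [5,j-1].
  j=5: (warn U[0,1] (alarm ∧ warn)) holds; no prefix to check → satisfied.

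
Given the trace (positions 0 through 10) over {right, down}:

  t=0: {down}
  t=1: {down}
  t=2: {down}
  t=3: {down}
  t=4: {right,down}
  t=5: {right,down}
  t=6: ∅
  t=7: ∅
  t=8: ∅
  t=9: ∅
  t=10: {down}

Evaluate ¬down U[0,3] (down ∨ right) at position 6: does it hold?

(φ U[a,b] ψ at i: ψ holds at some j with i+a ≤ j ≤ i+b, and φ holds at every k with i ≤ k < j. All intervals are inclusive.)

Does not hold

Need some j in [6,9] with (down ∨ right), and ¬down at every k in [6,j-1].
  j=6: (down ∨ right) false.
  j=7: (down ∨ right) false.
  j=8: (down ∨ right) false.
  j=9: (down ∨ right) false.
No j in the window works → until fails.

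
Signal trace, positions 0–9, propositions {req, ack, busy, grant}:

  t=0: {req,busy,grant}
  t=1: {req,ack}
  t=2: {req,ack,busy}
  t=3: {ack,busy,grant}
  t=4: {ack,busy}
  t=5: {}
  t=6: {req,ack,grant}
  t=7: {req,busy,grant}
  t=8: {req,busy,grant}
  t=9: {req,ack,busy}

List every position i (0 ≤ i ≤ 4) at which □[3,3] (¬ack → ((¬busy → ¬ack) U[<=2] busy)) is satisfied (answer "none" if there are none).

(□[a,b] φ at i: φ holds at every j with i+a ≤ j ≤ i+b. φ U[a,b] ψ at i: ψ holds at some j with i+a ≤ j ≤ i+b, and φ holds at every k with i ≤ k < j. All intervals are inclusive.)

0, 1, 3, 4

Evaluate at each i in [0,4]:
  i=0: ✓ (all of [3,3])
  i=1: ✓ (all of [4,4])
  i=2: ✗ (fails at j=5)
  i=3: ✓ (all of [6,6])
  i=4: ✓ (all of [7,7])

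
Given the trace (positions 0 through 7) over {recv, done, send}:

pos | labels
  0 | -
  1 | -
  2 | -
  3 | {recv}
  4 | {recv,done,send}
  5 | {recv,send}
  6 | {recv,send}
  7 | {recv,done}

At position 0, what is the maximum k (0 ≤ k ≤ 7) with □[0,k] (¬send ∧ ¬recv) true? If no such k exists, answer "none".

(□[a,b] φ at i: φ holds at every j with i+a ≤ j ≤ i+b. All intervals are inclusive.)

(¬send ∧ ¬recv) must hold from j=0 onward; find where it first fails.
  j=0: holds
  j=1: holds
  j=2: holds
  j=3: fails
Holds on [0,2], so largest k = 2.

2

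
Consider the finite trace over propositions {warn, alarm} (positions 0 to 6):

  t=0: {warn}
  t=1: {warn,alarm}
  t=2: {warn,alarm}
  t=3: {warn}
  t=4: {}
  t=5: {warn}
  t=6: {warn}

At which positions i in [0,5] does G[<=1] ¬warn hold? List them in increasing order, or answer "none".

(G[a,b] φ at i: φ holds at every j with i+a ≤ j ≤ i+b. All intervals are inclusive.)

Evaluate at each i in [0,5]:
  i=0: ✗ (fails at j=0)
  i=1: ✗ (fails at j=1)
  i=2: ✗ (fails at j=2)
  i=3: ✗ (fails at j=3)
  i=4: ✗ (fails at j=5)
  i=5: ✗ (fails at j=5)

none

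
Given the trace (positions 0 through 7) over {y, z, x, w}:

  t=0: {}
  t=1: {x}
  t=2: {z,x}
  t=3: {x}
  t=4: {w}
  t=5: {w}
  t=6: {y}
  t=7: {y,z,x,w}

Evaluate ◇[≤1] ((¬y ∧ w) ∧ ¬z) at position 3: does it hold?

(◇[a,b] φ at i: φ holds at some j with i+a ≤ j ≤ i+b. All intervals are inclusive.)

Check ((¬y ∧ w) ∧ ¬z) at each j in [3,4]:
  j=3: false
  j=4: true
Found at j=4 → formula holds.

Holds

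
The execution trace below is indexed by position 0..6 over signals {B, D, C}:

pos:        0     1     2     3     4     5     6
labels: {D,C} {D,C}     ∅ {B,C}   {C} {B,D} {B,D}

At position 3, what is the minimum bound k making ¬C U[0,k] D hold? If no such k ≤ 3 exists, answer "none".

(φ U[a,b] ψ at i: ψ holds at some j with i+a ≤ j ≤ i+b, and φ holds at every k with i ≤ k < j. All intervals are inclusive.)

none

Need earliest j ≥ 3 with D, and ¬C at every k in [3,j-1].
  j=3: rhs fails.
  j=4: rhs fails.
  j=5: rhs holds but lhs fails at k=3.
  j=6: rhs holds but lhs fails at k=3.
No witness within the range → none.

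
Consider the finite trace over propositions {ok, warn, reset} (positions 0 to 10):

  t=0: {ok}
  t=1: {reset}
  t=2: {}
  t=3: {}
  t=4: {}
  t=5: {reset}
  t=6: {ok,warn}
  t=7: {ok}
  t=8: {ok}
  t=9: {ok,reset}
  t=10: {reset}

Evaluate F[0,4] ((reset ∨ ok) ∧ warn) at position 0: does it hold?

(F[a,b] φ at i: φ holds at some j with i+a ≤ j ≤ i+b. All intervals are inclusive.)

Does not hold

Check ((reset ∨ ok) ∧ warn) at each j in [0,4]:
  j=0: false
  j=1: false
  j=2: false
  j=3: false
  j=4: false
No position in the window satisfies it → formula fails.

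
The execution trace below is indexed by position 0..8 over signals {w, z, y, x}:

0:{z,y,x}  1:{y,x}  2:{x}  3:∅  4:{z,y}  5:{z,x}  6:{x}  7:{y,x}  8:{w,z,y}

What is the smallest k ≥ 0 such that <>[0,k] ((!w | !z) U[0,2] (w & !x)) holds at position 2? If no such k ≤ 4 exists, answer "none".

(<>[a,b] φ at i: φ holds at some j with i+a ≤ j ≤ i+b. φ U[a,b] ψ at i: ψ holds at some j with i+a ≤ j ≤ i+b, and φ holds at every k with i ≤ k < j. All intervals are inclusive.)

Scan j = 2,3,… for ((!w | !z) U[0,2] (w & !x)):
  j=2: fails
  j=3: fails
  j=4: fails
  j=5: fails
  j=6: holds
First hit at j=6, so smallest k = 6-2 = 4.

4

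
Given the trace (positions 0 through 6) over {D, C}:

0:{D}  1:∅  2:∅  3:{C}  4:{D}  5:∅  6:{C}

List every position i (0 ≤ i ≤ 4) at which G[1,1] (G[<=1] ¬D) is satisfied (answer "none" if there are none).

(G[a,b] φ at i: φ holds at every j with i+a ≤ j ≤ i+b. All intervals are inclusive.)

0, 1, 4

Evaluate at each i in [0,4]:
  i=0: ✓ (all of [1,1])
  i=1: ✓ (all of [2,2])
  i=2: ✗ (fails at j=3)
  i=3: ✗ (fails at j=4)
  i=4: ✓ (all of [5,5])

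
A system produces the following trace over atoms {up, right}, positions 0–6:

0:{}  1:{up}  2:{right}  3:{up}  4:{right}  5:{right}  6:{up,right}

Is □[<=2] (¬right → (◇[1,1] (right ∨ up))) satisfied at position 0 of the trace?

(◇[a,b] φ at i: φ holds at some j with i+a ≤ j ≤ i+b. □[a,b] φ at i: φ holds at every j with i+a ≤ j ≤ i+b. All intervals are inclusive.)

Check (¬right → (◇[1,1] (right ∨ up))) at every j in [0,2]:
  j=0: antecedent true; consequent holds (witness at 1) → ✓
  j=1: antecedent true; consequent holds (witness at 2) → ✓
  j=2: antecedent false → ✓
All positions satisfy it → formula holds.

Yes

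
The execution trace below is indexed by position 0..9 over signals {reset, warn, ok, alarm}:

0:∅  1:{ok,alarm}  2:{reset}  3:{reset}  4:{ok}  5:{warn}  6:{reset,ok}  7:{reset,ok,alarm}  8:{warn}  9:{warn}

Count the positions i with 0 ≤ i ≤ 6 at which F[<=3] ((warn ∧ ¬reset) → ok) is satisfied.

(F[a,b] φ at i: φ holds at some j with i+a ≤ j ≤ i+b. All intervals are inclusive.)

Evaluate at each i in [0,6]:
  i=0: ✓ (witness j=0)
  i=1: ✓ (witness j=1)
  i=2: ✓ (witness j=2)
  i=3: ✓ (witness j=3)
  i=4: ✓ (witness j=4)
  i=5: ✓ (witness j=6)
  i=6: ✓ (witness j=6)
Positions where it holds: {0, 1, 2, 3, 4, 5, 6} → 7.

7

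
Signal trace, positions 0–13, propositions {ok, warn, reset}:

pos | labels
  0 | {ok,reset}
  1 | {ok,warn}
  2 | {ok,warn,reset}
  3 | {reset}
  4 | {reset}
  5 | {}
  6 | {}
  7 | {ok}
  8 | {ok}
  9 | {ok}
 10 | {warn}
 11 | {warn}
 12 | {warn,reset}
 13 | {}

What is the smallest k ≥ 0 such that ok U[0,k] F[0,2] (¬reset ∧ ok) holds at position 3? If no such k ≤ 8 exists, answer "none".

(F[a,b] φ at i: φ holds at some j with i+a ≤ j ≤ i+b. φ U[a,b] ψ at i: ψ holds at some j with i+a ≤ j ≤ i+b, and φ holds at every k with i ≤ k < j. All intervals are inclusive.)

Need earliest j ≥ 3 with F[0,2] (¬reset ∧ ok), and ok at every k in [3,j-1].
  j=3: rhs fails.
  j=4: rhs fails.
  j=5: rhs holds but lhs fails at k=3.
  j=6: rhs holds but lhs fails at k=3.
  j=7: rhs holds but lhs fails at k=3.
  j=8: rhs holds but lhs fails at k=3.
  j=9: rhs holds but lhs fails at k=3.
  j=10: rhs fails.
  j=11: rhs fails.
No witness within the range → none.

none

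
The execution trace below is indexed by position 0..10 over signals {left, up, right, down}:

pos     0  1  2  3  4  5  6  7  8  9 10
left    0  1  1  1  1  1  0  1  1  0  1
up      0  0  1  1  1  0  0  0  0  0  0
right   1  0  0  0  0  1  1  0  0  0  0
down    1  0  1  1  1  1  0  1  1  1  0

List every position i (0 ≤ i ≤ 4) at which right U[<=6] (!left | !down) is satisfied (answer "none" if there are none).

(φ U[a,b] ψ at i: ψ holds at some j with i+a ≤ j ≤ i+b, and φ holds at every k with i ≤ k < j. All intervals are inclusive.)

Evaluate at each i in [0,4]:
  i=0: ✓ (rhs at j=0)
  i=1: ✓ (rhs at j=1)
  i=2: ✗ (lhs fails at k=2 before rhs at j=6)
  i=3: ✗ (lhs fails at k=3 before rhs at j=6)
  i=4: ✗ (lhs fails at k=4 before rhs at j=6)

0, 1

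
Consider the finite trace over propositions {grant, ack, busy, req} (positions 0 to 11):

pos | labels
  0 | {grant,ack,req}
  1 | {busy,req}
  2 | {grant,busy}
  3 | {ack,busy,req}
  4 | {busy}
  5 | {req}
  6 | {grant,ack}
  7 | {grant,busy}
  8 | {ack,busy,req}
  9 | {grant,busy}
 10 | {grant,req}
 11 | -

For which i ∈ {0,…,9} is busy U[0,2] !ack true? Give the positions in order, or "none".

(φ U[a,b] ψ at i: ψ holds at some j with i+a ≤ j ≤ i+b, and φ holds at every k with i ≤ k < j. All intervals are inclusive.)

1, 2, 3, 4, 5, 7, 8, 9

Evaluate at each i in [0,9]:
  i=0: ✗ (lhs fails at k=0 before rhs at j=1)
  i=1: ✓ (rhs at j=1)
  i=2: ✓ (rhs at j=2)
  i=3: ✓ (rhs at j=4; lhs holds on [3,3])
  i=4: ✓ (rhs at j=4)
  i=5: ✓ (rhs at j=5)
  i=6: ✗ (lhs fails at k=6 before rhs at j=7)
  i=7: ✓ (rhs at j=7)
  i=8: ✓ (rhs at j=9; lhs holds on [8,8])
  i=9: ✓ (rhs at j=9)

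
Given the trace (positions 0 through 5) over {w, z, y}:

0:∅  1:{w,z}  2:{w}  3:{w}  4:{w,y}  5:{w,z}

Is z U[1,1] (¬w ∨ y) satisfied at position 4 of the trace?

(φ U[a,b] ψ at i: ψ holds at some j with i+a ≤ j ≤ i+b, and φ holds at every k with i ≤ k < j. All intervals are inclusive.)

Need some j in [5,5] with (¬w ∨ y), and z at every k in [4,j-1].
  j=5: (¬w ∨ y) false.
No j in the window works → until fails.

False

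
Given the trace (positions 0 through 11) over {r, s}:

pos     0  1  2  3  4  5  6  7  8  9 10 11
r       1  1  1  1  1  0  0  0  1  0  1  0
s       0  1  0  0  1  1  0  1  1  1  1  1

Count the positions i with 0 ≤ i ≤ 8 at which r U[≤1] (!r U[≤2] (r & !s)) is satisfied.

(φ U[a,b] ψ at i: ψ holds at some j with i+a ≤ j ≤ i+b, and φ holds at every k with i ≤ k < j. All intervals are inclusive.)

4

Evaluate at each i in [0,8]:
  i=0: ✓ (rhs at j=0)
  i=1: ✓ (rhs at j=2; lhs holds on [1,1])
  i=2: ✓ (rhs at j=2)
  i=3: ✓ (rhs at j=3)
  i=4: ✗ (no rhs in [4,5])
  i=5: ✗ (no rhs in [5,6])
  i=6: ✗ (no rhs in [6,7])
  i=7: ✗ (no rhs in [7,8])
  i=8: ✗ (no rhs in [8,9])
Positions where it holds: {0, 1, 2, 3} → 4.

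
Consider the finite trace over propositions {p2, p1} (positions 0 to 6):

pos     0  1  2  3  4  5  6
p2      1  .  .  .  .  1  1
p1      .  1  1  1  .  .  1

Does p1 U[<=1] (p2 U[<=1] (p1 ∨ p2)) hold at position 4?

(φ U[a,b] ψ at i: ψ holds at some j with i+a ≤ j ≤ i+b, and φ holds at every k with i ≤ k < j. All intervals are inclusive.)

No

Need some j in [4,5] with (p2 U[<=1] (p1 ∨ p2)), and p1 at every k in [4,j-1].
  j=4: (p2 U[<=1] (p1 ∨ p2)) — fails.
  j=5: (p2 U[<=1] (p1 ∨ p2)) holds, but p1 fails at k=4 → not this j.
No j in the window works → until fails.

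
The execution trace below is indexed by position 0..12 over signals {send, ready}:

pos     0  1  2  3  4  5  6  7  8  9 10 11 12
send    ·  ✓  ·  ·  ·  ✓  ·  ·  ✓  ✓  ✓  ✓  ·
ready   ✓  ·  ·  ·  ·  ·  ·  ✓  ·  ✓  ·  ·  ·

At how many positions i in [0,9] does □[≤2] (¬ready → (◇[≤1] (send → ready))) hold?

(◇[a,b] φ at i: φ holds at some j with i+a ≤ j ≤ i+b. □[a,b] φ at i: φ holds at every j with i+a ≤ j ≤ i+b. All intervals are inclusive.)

Evaluate at each i in [0,9]:
  i=0: ✓ (all of [0,2])
  i=1: ✓ (all of [1,3])
  i=2: ✓ (all of [2,4])
  i=3: ✓ (all of [3,5])
  i=4: ✓ (all of [4,6])
  i=5: ✓ (all of [5,7])
  i=6: ✓ (all of [6,8])
  i=7: ✓ (all of [7,9])
  i=8: ✗ (fails at j=10)
  i=9: ✗ (fails at j=10)
Positions where it holds: {0, 1, 2, 3, 4, 5, 6, 7} → 8.

8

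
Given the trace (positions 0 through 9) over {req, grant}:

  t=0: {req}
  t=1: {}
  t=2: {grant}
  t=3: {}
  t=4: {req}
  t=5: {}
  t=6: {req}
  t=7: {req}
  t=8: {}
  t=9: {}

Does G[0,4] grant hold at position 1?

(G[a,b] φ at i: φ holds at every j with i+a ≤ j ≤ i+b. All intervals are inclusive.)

Does not hold

Check grant at every j in [1,5]:
  j=1: false
  j=2: true
  j=3: false
  j=4: false
  j=5: false
Fails at j=1 → formula fails.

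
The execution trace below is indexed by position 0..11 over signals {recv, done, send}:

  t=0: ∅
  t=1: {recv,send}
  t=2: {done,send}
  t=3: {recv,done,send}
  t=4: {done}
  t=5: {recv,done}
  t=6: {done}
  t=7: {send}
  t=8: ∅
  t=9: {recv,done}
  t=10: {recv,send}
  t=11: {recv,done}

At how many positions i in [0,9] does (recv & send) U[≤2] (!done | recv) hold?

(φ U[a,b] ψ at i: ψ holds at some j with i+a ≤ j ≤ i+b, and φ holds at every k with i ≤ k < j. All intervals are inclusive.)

7

Evaluate at each i in [0,9]:
  i=0: ✓ (rhs at j=0)
  i=1: ✓ (rhs at j=1)
  i=2: ✗ (lhs fails at k=2 before rhs at j=3)
  i=3: ✓ (rhs at j=3)
  i=4: ✗ (lhs fails at k=4 before rhs at j=5)
  i=5: ✓ (rhs at j=5)
  i=6: ✗ (lhs fails at k=6 before rhs at j=7)
  i=7: ✓ (rhs at j=7)
  i=8: ✓ (rhs at j=8)
  i=9: ✓ (rhs at j=9)
Positions where it holds: {0, 1, 3, 5, 7, 8, 9} → 7.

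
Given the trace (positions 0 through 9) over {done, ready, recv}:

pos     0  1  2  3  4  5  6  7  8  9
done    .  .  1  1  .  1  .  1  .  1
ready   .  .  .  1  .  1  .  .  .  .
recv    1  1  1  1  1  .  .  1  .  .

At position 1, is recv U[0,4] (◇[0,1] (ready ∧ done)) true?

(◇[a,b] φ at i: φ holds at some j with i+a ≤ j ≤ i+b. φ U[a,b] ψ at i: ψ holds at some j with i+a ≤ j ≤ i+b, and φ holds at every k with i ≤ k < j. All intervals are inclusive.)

Need some j in [1,5] with ◇[0,1] (ready ∧ done), and recv at every k in [1,j-1].
  j=1: ◇[0,1] (ready ∧ done) — fails (none in [1,2]).
  j=2: ◇[0,1] (ready ∧ done) holds; recv holds at every k in [1,1] → satisfied.

True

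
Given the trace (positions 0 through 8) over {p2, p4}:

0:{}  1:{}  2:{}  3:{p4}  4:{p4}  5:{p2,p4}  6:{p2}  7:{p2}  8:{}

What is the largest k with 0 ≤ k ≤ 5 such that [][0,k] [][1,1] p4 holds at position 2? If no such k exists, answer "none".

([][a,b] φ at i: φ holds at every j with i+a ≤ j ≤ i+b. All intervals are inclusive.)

[][1,1] p4 must hold from j=2 onward; find where it first fails.
  j=2: holds
  j=3: holds
  j=4: holds
  j=5: fails
Holds on [2,4], so largest k = 2.

2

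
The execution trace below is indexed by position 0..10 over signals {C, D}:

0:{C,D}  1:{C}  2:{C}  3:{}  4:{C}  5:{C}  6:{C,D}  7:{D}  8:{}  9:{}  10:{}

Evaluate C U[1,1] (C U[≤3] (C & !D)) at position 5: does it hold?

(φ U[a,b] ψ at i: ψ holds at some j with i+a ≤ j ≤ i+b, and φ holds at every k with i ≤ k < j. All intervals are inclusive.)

Does not hold

Need some j in [6,6] with (C U[≤3] (C & !D)), and C at every k in [5,j-1].
  j=6: (C U[≤3] (C & !D)) — fails.
No j in the window works → until fails.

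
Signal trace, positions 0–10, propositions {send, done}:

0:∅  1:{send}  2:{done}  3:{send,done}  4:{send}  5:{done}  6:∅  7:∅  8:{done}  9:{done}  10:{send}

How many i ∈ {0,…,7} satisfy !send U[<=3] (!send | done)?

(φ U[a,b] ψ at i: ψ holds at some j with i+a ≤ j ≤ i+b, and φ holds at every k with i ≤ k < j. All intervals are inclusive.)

Evaluate at each i in [0,7]:
  i=0: ✓ (rhs at j=0)
  i=1: ✗ (lhs fails at k=1 before rhs at j=2)
  i=2: ✓ (rhs at j=2)
  i=3: ✓ (rhs at j=3)
  i=4: ✗ (lhs fails at k=4 before rhs at j=5)
  i=5: ✓ (rhs at j=5)
  i=6: ✓ (rhs at j=6)
  i=7: ✓ (rhs at j=7)
Positions where it holds: {0, 2, 3, 5, 6, 7} → 6.

6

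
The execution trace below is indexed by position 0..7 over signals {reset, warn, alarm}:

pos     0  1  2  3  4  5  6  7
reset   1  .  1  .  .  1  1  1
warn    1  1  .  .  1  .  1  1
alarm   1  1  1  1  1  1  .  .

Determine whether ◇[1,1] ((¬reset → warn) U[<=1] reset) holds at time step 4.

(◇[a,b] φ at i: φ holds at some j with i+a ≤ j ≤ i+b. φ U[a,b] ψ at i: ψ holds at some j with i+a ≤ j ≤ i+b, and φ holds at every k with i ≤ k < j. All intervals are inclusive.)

Check ((¬reset → warn) U[<=1] reset) at each j in [5,5]:
  j=5: holds
Found at j=5 → formula holds.

True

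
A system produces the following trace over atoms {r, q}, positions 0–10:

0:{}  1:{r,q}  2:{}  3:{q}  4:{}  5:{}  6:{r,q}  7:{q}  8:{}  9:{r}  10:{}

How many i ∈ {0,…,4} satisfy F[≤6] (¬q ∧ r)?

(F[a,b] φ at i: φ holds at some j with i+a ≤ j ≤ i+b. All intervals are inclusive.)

2

Evaluate at each i in [0,4]:
  i=0: ✗ (none in [0,6])
  i=1: ✗ (none in [1,7])
  i=2: ✗ (none in [2,8])
  i=3: ✓ (witness j=9)
  i=4: ✓ (witness j=9)
Positions where it holds: {3, 4} → 2.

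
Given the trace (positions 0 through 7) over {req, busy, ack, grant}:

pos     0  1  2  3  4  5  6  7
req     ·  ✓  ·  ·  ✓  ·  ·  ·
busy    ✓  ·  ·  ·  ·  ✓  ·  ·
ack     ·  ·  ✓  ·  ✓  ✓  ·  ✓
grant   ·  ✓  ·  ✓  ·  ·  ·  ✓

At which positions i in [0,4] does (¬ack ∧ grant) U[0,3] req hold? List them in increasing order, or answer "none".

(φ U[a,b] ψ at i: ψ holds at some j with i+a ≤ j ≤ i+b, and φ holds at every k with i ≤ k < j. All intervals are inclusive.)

1, 3, 4

Evaluate at each i in [0,4]:
  i=0: ✗ (lhs fails at k=0 before rhs at j=1)
  i=1: ✓ (rhs at j=1)
  i=2: ✗ (lhs fails at k=2 before rhs at j=4)
  i=3: ✓ (rhs at j=4; lhs holds on [3,3])
  i=4: ✓ (rhs at j=4)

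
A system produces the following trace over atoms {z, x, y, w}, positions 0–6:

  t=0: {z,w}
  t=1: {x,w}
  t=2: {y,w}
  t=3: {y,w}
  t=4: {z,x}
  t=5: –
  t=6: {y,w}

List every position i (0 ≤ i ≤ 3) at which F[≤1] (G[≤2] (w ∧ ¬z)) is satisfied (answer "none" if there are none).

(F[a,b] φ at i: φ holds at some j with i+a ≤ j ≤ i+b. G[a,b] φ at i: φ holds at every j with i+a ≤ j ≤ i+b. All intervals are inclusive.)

Evaluate at each i in [0,3]:
  i=0: ✓ (witness j=1)
  i=1: ✓ (witness j=1)
  i=2: ✗ (none in [2,3])
  i=3: ✗ (none in [3,4])

0, 1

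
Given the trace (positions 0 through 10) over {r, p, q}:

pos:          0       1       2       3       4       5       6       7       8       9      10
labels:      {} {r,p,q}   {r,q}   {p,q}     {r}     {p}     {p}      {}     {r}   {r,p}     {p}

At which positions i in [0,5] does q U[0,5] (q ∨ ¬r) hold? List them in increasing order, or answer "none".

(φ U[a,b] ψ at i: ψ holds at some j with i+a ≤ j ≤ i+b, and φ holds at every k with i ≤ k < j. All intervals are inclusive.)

0, 1, 2, 3, 5

Evaluate at each i in [0,5]:
  i=0: ✓ (rhs at j=0)
  i=1: ✓ (rhs at j=1)
  i=2: ✓ (rhs at j=2)
  i=3: ✓ (rhs at j=3)
  i=4: ✗ (lhs fails at k=4 before rhs at j=5)
  i=5: ✓ (rhs at j=5)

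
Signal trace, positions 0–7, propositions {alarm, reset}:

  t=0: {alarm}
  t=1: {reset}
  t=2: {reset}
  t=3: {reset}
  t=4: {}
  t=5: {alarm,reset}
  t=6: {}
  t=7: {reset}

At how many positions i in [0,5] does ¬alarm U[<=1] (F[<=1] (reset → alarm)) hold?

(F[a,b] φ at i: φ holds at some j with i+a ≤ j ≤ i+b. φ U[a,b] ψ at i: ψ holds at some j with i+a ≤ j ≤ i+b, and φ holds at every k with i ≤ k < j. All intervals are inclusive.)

5

Evaluate at each i in [0,5]:
  i=0: ✓ (rhs at j=0)
  i=1: ✗ (no rhs in [1,2])
  i=2: ✓ (rhs at j=3; lhs holds on [2,2])
  i=3: ✓ (rhs at j=3)
  i=4: ✓ (rhs at j=4)
  i=5: ✓ (rhs at j=5)
Positions where it holds: {0, 2, 3, 4, 5} → 5.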